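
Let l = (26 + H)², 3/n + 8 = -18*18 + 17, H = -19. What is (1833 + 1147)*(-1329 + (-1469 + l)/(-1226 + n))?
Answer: -509384509020/128731 ≈ -3.9570e+6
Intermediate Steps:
n = -1/105 (n = 3/(-8 + (-18*18 + 17)) = 3/(-8 + (-324 + 17)) = 3/(-8 - 307) = 3/(-315) = 3*(-1/315) = -1/105 ≈ -0.0095238)
l = 49 (l = (26 - 19)² = 7² = 49)
(1833 + 1147)*(-1329 + (-1469 + l)/(-1226 + n)) = (1833 + 1147)*(-1329 + (-1469 + 49)/(-1226 - 1/105)) = 2980*(-1329 - 1420/(-128731/105)) = 2980*(-1329 - 1420*(-105/128731)) = 2980*(-1329 + 149100/128731) = 2980*(-170934399/128731) = -509384509020/128731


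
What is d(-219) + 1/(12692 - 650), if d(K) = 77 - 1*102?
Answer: -301049/12042 ≈ -25.000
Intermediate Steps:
d(K) = -25 (d(K) = 77 - 102 = -25)
d(-219) + 1/(12692 - 650) = -25 + 1/(12692 - 650) = -25 + 1/12042 = -301049/12042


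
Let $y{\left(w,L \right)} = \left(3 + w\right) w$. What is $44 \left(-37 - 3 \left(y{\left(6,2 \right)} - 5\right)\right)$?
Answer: $-8096$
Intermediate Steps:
$y{\left(w,L \right)} = w \left(3 + w\right)$
$44 \left(-37 - 3 \left(y{\left(6,2 \right)} - 5\right)\right) = 44 \left(-37 - 3 \left(6 \left(3 + 6\right) - 5\right)\right) = 44 \left(-37 - 3 \left(6 \cdot 9 - 5\right)\right) = 44 \left(-37 - 3 \left(54 - 5\right)\right) = 44 \left(-37 - 147\right) = 44 \left(-184\right) = -8096$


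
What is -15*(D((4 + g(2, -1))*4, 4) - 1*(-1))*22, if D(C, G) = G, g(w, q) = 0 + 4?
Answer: -1650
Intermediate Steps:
g(w, q) = 4
-15*(D((4 + g(2, -1))*4, 4) - 1*(-1))*22 = -15*(4 - 1*(-1))*22 = -15*(4 + 1)*22 = -15*5*22 = -75*22 = -1650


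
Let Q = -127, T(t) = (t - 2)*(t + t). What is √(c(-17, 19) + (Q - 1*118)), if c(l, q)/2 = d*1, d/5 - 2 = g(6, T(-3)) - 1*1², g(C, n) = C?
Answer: 5*I*√7 ≈ 13.229*I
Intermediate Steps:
T(t) = 2*t*(-2 + t) (T(t) = (-2 + t)*(2*t) = 2*t*(-2 + t))
d = 35 (d = 10 + 5*(6 - 1*1²) = 10 + 5*(6 - 1*1) = 10 + 5*(6 - 1) = 10 + 5*5 = 10 + 25 = 35)
c(l, q) = 70 (c(l, q) = 2*(35*1) = 2*35 = 70)
√(c(-17, 19) + (Q - 1*118)) = √(70 + (-127 - 1*118)) = √(70 + (-127 - 118)) = √(70 - 245) = √(-175) = 5*I*√7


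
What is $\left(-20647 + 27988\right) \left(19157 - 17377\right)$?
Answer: $13066980$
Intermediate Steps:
$\left(-20647 + 27988\right) \left(19157 - 17377\right) = 7341 \cdot 1780 = 13066980$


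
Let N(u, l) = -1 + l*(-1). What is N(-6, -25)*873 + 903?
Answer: 21855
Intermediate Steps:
N(u, l) = -1 - l
N(-6, -25)*873 + 903 = (-1 - 1*(-25))*873 + 903 = (-1 + 25)*873 + 903 = 24*873 + 903 = 20952 + 903 = 21855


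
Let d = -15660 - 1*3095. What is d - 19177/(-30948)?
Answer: -580410563/30948 ≈ -18754.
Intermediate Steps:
d = -18755 (d = -15660 - 3095 = -18755)
d - 19177/(-30948) = -18755 - 19177/(-30948) = -18755 - 19177*(-1/30948) = -18755 + 19177/30948 = -580410563/30948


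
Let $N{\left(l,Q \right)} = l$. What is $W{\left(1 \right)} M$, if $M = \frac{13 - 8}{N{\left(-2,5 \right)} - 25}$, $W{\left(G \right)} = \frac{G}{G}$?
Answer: $- \frac{5}{27} \approx -0.18519$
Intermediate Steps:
$W{\left(G \right)} = 1$
$M = - \frac{5}{27}$ ($M = \frac{13 - 8}{-2 - 25} = \frac{5}{-27} = 5 \left(- \frac{1}{27}\right) = - \frac{5}{27} \approx -0.18519$)
$W{\left(1 \right)} M = 1 \left(- \frac{5}{27}\right) = - \frac{5}{27}$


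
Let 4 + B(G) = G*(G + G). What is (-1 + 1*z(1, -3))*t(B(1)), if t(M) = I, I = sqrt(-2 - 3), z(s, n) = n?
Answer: -4*I*sqrt(5) ≈ -8.9443*I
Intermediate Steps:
I = I*sqrt(5) (I = sqrt(-5) = I*sqrt(5) ≈ 2.2361*I)
B(G) = -4 + 2*G**2 (B(G) = -4 + G*(G + G) = -4 + G*(2*G) = -4 + 2*G**2)
t(M) = I*sqrt(5)
(-1 + 1*z(1, -3))*t(B(1)) = (-1 + 1*(-3))*(I*sqrt(5)) = (-1 - 3)*(I*sqrt(5)) = -4*I*sqrt(5)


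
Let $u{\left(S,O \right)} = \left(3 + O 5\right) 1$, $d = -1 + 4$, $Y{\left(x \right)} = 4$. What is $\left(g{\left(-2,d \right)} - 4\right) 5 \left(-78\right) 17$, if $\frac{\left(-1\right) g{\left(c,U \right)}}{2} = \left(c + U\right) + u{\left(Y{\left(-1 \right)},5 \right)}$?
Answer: $411060$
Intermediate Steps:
$d = 3$
$u{\left(S,O \right)} = 3 + 5 O$ ($u{\left(S,O \right)} = \left(3 + 5 O\right) 1 = 3 + 5 O$)
$g{\left(c,U \right)} = -56 - 2 U - 2 c$ ($g{\left(c,U \right)} = - 2 \left(\left(c + U\right) + \left(3 + 5 \cdot 5\right)\right) = - 2 \left(\left(U + c\right) + \left(3 + 25\right)\right) = - 2 \left(\left(U + c\right) + 28\right) = - 2 \left(28 + U + c\right) = -56 - 2 U - 2 c$)
$\left(g{\left(-2,d \right)} - 4\right) 5 \left(-78\right) 17 = \left(\left(-56 - 6 - -4\right) - 4\right) 5 \left(-78\right) 17 = \left(\left(-56 - 6 + 4\right) - 4\right) 5 \left(-78\right) 17 = \left(-58 - 4\right) 5 \left(-78\right) 17 = \left(-62\right) 5 \left(-78\right) 17 = \left(-310\right) \left(-78\right) 17 = 24180 \cdot 17 = 411060$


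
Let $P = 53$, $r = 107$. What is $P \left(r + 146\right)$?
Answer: $13409$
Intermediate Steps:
$P \left(r + 146\right) = 53 \left(107 + 146\right) = 53 \cdot 253 = 13409$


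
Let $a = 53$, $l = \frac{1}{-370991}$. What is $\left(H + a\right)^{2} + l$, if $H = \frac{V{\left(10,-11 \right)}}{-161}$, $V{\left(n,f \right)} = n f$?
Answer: $\frac{27713565240038}{9616457711} \approx 2881.9$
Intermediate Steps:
$l = - \frac{1}{370991} \approx -2.6955 \cdot 10^{-6}$
$V{\left(n,f \right)} = f n$
$H = \frac{110}{161}$ ($H = \frac{\left(-11\right) 10}{-161} = \left(-110\right) \left(- \frac{1}{161}\right) = \frac{110}{161} \approx 0.68323$)
$\left(H + a\right)^{2} + l = \left(\frac{110}{161} + 53\right)^{2} - \frac{1}{370991} = \left(\frac{8643}{161}\right)^{2} - \frac{1}{370991} = \frac{74701449}{25921} - \frac{1}{370991} = \frac{27713565240038}{9616457711}$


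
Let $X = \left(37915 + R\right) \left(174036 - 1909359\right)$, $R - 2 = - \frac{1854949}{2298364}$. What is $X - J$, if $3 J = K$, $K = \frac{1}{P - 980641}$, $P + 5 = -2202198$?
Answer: $- \frac{180497203984758149030005}{2743250275206} \approx -6.5797 \cdot 10^{10}$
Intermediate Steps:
$P = -2202203$ ($P = -5 - 2202198 = -2202203$)
$R = \frac{2741779}{2298364}$ ($R = 2 - \frac{1854949}{2298364} = \frac{2741779}{2298364} \approx 1.1929$)
$K = - \frac{1}{3182844}$ ($K = \frac{1}{-2202203 - 980641} = \frac{1}{-3182844} = - \frac{1}{3182844} \approx -3.1418 \cdot 10^{-7}$)
$X = - \frac{151225092179411997}{2298364}$ ($X = \left(37915 + \frac{2741779}{2298364}\right) \left(174036 - 1909359\right) = \frac{87145212839}{2298364} \left(-1735323\right) = - \frac{151225092179411997}{2298364} \approx -6.5797 \cdot 10^{10}$)
$J = - \frac{1}{9548532}$ ($J = \frac{1}{3} \left(- \frac{1}{3182844}\right) = - \frac{1}{9548532} \approx -1.0473 \cdot 10^{-7}$)
$X - J = - \frac{151225092179411997}{2298364} - - \frac{1}{9548532} = - \frac{151225092179411997}{2298364} + \frac{1}{9548532} = - \frac{180497203984758149030005}{2743250275206}$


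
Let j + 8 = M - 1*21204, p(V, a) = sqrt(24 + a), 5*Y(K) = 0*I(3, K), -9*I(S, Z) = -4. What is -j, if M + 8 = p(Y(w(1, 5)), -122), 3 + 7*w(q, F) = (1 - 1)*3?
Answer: 21220 - 7*I*sqrt(2) ≈ 21220.0 - 9.8995*I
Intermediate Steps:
I(S, Z) = 4/9 (I(S, Z) = -1/9*(-4) = 4/9)
w(q, F) = -3/7 (w(q, F) = -3/7 + ((1 - 1)*3)/7 = -3/7 + (0*3)/7 = -3/7 + (1/7)*0 = -3/7 + 0 = -3/7)
Y(K) = 0 (Y(K) = (0*(4/9))/5 = (1/5)*0 = 0)
M = -8 + 7*I*sqrt(2) (M = -8 + sqrt(24 - 122) = -8 + sqrt(-98) = -8 + 7*I*sqrt(2) ≈ -8.0 + 9.8995*I)
j = -21220 + 7*I*sqrt(2) (j = -8 + ((-8 + 7*I*sqrt(2)) - 1*21204) = -8 + ((-8 + 7*I*sqrt(2)) - 21204) = -8 + (-21212 + 7*I*sqrt(2)) = -21220 + 7*I*sqrt(2) ≈ -21220.0 + 9.8995*I)
-j = -(-21220 + 7*I*sqrt(2)) = 21220 - 7*I*sqrt(2)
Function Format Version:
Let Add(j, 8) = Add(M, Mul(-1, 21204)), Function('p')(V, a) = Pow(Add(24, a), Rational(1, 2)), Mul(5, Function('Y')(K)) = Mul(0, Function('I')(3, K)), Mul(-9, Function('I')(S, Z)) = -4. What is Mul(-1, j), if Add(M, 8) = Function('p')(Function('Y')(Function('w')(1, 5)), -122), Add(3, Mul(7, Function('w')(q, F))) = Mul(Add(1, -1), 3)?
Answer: Add(21220, Mul(-7, I, Pow(2, Rational(1, 2)))) ≈ Add(21220., Mul(-9.8995, I))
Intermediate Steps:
Function('I')(S, Z) = Rational(4, 9) (Function('I')(S, Z) = Mul(Rational(-1, 9), -4) = Rational(4, 9))
Function('w')(q, F) = Rational(-3, 7) (Function('w')(q, F) = Add(Rational(-3, 7), Mul(Rational(1, 7), Mul(Add(1, -1), 3))) = Add(Rational(-3, 7), Mul(Rational(1, 7), Mul(0, 3))) = Add(Rational(-3, 7), Mul(Rational(1, 7), 0)) = Add(Rational(-3, 7), 0) = Rational(-3, 7))
Function('Y')(K) = 0 (Function('Y')(K) = Mul(Rational(1, 5), Mul(0, Rational(4, 9))) = Mul(Rational(1, 5), 0) = 0)
M = Add(-8, Mul(7, I, Pow(2, Rational(1, 2)))) (M = Add(-8, Pow(Add(24, -122), Rational(1, 2))) = Add(-8, Pow(-98, Rational(1, 2))) = Add(-8, Mul(7, I, Pow(2, Rational(1, 2)))) ≈ Add(-8.0000, Mul(9.8995, I)))
j = Add(-21220, Mul(7, I, Pow(2, Rational(1, 2)))) (j = Add(-8, Add(Add(-8, Mul(7, I, Pow(2, Rational(1, 2)))), Mul(-1, 21204))) = Add(-8, Add(Add(-8, Mul(7, I, Pow(2, Rational(1, 2)))), -21204)) = Add(-8, Add(-21212, Mul(7, I, Pow(2, Rational(1, 2))))) = Add(-21220, Mul(7, I, Pow(2, Rational(1, 2)))) ≈ Add(-21220., Mul(9.8995, I)))
Mul(-1, j) = Mul(-1, Add(-21220, Mul(7, I, Pow(2, Rational(1, 2))))) = Add(21220, Mul(-7, I, Pow(2, Rational(1, 2))))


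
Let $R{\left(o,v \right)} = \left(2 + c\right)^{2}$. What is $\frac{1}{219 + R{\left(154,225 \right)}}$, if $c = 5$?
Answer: $\frac{1}{268} \approx 0.0037313$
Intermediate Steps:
$R{\left(o,v \right)} = 49$ ($R{\left(o,v \right)} = \left(2 + 5\right)^{2} = 7^{2} = 49$)
$\frac{1}{219 + R{\left(154,225 \right)}} = \frac{1}{219 + 49} = \frac{1}{268}$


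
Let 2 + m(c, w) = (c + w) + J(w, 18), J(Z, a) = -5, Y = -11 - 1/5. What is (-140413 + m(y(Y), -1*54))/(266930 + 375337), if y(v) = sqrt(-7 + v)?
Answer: -140474/642267 + I*sqrt(455)/3211335 ≈ -0.21872 + 6.6423e-6*I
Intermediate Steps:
Y = -56/5 (Y = -11 - 1*1/5 = -11 - 1/5 = -56/5 ≈ -11.200)
m(c, w) = -7 + c + w (m(c, w) = -2 + ((c + w) - 5) = -2 + (-5 + c + w) = -7 + c + w)
(-140413 + m(y(Y), -1*54))/(266930 + 375337) = (-140413 + (-7 + sqrt(-7 - 56/5) - 1*54))/(266930 + 375337) = (-140413 + (-7 + sqrt(-91/5) - 54))/642267 = (-140413 + (-7 + I*sqrt(455)/5 - 54))*(1/642267) = (-140413 + (-61 + I*sqrt(455)/5))*(1/642267) = (-140474 + I*sqrt(455)/5)*(1/642267) = -140474/642267 + I*sqrt(455)/3211335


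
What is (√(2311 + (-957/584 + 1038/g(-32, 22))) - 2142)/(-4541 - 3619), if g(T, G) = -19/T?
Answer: 21/80 - 7*√2548842742/45271680 ≈ 0.25469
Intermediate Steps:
(√(2311 + (-957/584 + 1038/g(-32, 22))) - 2142)/(-4541 - 3619) = (√(2311 + (-957/584 + 1038/((-19/(-32))))) - 2142)/(-4541 - 3619) = (√(2311 + (-957*1/584 + 1038/((-19*(-1/32))))) - 2142)/(-8160) = (√(2311 + (-957/584 + 1038/(19/32))) - 2142)*(-1/8160) = (√(2311 + (-957/584 + 1038*(32/19))) - 2142)*(-1/8160) = (√(2311 + (-957/584 + 33216/19)) - 2142)*(-1/8160) = (√(2311 + 19379961/11096) - 2142)*(-1/8160) = (√(45022817/11096) - 2142)*(-1/8160) = (7*√2548842742/5548 - 2142)*(-1/8160) = (-2142 + 7*√2548842742/5548)*(-1/8160) = 21/80 - 7*√2548842742/45271680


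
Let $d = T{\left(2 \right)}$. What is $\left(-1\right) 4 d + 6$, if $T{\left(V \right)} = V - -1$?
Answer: $-6$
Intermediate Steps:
$T{\left(V \right)} = 1 + V$ ($T{\left(V \right)} = V + 1 = 1 + V$)
$d = 3$ ($d = 1 + 2 = 3$)
$\left(-1\right) 4 d + 6 = \left(-1\right) 4 \cdot 3 + 6 = \left(-4\right) 3 + 6 = -12 + 6 = -6$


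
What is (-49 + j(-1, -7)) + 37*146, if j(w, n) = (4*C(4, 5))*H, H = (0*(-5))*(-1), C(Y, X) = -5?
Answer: 5353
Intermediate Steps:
H = 0 (H = 0*(-1) = 0)
j(w, n) = 0 (j(w, n) = (4*(-5))*0 = -20*0 = 0)
(-49 + j(-1, -7)) + 37*146 = (-49 + 0) + 37*146 = -49 + 5402 = 5353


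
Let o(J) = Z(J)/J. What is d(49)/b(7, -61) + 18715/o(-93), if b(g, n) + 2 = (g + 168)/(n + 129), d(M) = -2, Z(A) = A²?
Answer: -247511/1209 ≈ -204.72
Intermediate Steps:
b(g, n) = -2 + (168 + g)/(129 + n) (b(g, n) = -2 + (g + 168)/(n + 129) = -2 + (168 + g)/(129 + n))
o(J) = J (o(J) = J²/J = J)
d(49)/b(7, -61) + 18715/o(-93) = -2*(129 - 61)/(-90 + 7 - 2*(-61)) + 18715/(-93) = -2*68/(-90 + 7 + 122) + 18715*(-1/93) = -2/((1/68)*39) - 18715/93 = -2/39/68 - 18715/93 = -2*68/39 - 18715/93 = -136/39 - 18715/93 = -247511/1209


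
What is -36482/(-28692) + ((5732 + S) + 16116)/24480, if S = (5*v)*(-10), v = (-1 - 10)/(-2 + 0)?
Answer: 2470673/1147680 ≈ 2.1528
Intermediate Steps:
v = 11/2 (v = -11/(-2) = -11*(-½) = 11/2 ≈ 5.5000)
S = -275 (S = (5*(11/2))*(-10) = (55/2)*(-10) = -275)
-36482/(-28692) + ((5732 + S) + 16116)/24480 = -36482/(-28692) + ((5732 - 275) + 16116)/24480 = -36482*(-1/28692) + (5457 + 16116)*(1/24480) = 18241/14346 + 21573*(1/24480) = 18241/14346 + 141/160 = 2470673/1147680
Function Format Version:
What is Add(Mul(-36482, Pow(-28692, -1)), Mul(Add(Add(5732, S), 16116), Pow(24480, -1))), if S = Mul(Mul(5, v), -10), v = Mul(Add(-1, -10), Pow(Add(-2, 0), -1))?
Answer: Rational(2470673, 1147680) ≈ 2.1528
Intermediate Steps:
v = Rational(11, 2) (v = Mul(-11, Pow(-2, -1)) = Mul(-11, Rational(-1, 2)) = Rational(11, 2) ≈ 5.5000)
S = -275 (S = Mul(Mul(5, Rational(11, 2)), -10) = Mul(Rational(55, 2), -10) = -275)
Add(Mul(-36482, Pow(-28692, -1)), Mul(Add(Add(5732, S), 16116), Pow(24480, -1))) = Add(Mul(-36482, Pow(-28692, -1)), Mul(Add(Add(5732, -275), 16116), Pow(24480, -1))) = Add(Mul(-36482, Rational(-1, 28692)), Mul(Add(5457, 16116), Rational(1, 24480))) = Add(Rational(18241, 14346), Mul(21573, Rational(1, 24480))) = Add(Rational(18241, 14346), Rational(141, 160)) = Rational(2470673, 1147680)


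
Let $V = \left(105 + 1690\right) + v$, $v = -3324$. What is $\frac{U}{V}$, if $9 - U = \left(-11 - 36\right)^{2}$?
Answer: $\frac{200}{139} \approx 1.4388$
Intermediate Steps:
$U = -2200$ ($U = 9 - \left(-11 - 36\right)^{2} = 9 - \left(-47\right)^{2} = 9 - 2209 = -2200$)
$V = -1529$ ($V = \left(105 + 1690\right) - 3324 = 1795 - 3324 = -1529$)
$\frac{U}{V} = - \frac{2200}{-1529} = \left(-2200\right) \left(- \frac{1}{1529}\right) = \frac{200}{139}$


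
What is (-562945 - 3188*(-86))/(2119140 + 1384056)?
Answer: -96259/1167732 ≈ -0.082432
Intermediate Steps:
(-562945 - 3188*(-86))/(2119140 + 1384056) = (-562945 + 274168)/3503196 = -288777*1/3503196 = -96259/1167732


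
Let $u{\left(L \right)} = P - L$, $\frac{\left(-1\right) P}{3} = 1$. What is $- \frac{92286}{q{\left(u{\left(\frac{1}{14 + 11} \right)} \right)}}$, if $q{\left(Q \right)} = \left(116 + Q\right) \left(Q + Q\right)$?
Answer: $\frac{28839375}{214624} \approx 134.37$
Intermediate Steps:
$P = -3$ ($P = \left(-3\right) 1 = -3$)
$u{\left(L \right)} = -3 - L$
$q{\left(Q \right)} = 2 Q \left(116 + Q\right)$ ($q{\left(Q \right)} = \left(116 + Q\right) 2 Q = 2 Q \left(116 + Q\right)$)
$- \frac{92286}{q{\left(u{\left(\frac{1}{14 + 11} \right)} \right)}} = - \frac{92286}{2 \left(-3 - \frac{1}{14 + 11}\right) \left(116 - \left(3 + \frac{1}{14 + 11}\right)\right)} = - \frac{92286}{2 \left(-3 - \frac{1}{25}\right) \left(116 - \frac{76}{25}\right)} = - \frac{92286}{2 \left(- \frac{76}{25}\right) \left(116 - \frac{76}{25}\right)} = - \frac{92286}{2 \left(- \frac{76}{25}\right) \frac{2824}{25}} = - \frac{92286}{- \frac{429248}{625}} = \left(-92286\right) \left(- \frac{625}{429248}\right) = \frac{28839375}{214624}$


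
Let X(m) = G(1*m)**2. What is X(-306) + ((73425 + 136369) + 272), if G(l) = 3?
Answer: 210075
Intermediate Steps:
X(m) = 9 (X(m) = 3**2 = 9)
X(-306) + ((73425 + 136369) + 272) = 9 + ((73425 + 136369) + 272) = 9 + (209794 + 272) = 9 + 210066 = 210075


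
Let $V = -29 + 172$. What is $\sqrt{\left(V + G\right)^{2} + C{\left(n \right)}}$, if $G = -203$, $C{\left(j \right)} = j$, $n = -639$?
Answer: $3 \sqrt{329} \approx 54.415$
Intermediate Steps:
$V = 143$
$\sqrt{\left(V + G\right)^{2} + C{\left(n \right)}} = \sqrt{\left(143 - 203\right)^{2} - 639} = \sqrt{\left(-60\right)^{2} - 639} = \sqrt{3600 - 639} = \sqrt{2961} = 3 \sqrt{329}$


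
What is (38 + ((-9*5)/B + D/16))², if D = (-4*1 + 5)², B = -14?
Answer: 21372129/12544 ≈ 1703.8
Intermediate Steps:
D = 1 (D = (-4 + 5)² = 1² = 1)
(38 + ((-9*5)/B + D/16))² = (38 + (-9*5/(-14) + 1/16))² = (38 + (-45*(-1/14) + 1*(1/16)))² = (38 + (45/14 + 1/16))² = (38 + 367/112)² = (4623/112)² = 21372129/12544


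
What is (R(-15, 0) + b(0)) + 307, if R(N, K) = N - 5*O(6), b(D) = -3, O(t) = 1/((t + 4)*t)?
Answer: 3467/12 ≈ 288.92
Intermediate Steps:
O(t) = 1/(t*(4 + t)) (O(t) = 1/((4 + t)*t) = 1/(t*(4 + t)))
R(N, K) = -1/12 + N (R(N, K) = N - 5/(6*(4 + 6)) = N - 5/(6*10) = N - 5*1/60 = N - 1/12 = -1/12 + N)
(R(-15, 0) + b(0)) + 307 = ((-1/12 - 15) - 3) + 307 = (-181/12 - 3) + 307 = -217/12 + 307 = 3467/12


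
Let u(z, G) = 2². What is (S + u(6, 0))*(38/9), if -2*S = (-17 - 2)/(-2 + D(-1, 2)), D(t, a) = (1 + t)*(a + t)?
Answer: -19/6 ≈ -3.1667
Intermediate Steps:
u(z, G) = 4
S = -19/4 (S = -(-17 - 2)/(2*(-2 + (2 - 1 + (-1)² + 2*(-1)))) = -(-19)/(2*(-2 + (2 - 1 + 1 - 2))) = -(-19)/(2*(-2 + 0)) = -(-19)/(2*(-2)) = -(-19)*(-1)/(2*2) = -½*19/2 = -19/4 ≈ -4.7500)
(S + u(6, 0))*(38/9) = (-19/4 + 4)*(38/9) = -57/(2*9) = -¾*38/9 = -19/6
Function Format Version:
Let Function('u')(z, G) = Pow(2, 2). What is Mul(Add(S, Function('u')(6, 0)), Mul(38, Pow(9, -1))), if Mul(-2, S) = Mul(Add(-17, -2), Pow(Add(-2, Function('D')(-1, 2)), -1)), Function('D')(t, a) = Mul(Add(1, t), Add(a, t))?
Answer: Rational(-19, 6) ≈ -3.1667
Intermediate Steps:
Function('u')(z, G) = 4
S = Rational(-19, 4) (S = Mul(Rational(-1, 2), Mul(Add(-17, -2), Pow(Add(-2, Add(2, -1, Pow(-1, 2), Mul(2, -1))), -1))) = Mul(Rational(-1, 2), Mul(-19, Pow(Add(-2, Add(2, -1, 1, -2)), -1))) = Mul(Rational(-1, 2), Mul(-19, Pow(Add(-2, 0), -1))) = Mul(Rational(-1, 2), Mul(-19, Pow(-2, -1))) = Mul(Rational(-1, 2), Mul(-19, Rational(-1, 2))) = Mul(Rational(-1, 2), Rational(19, 2)) = Rational(-19, 4) ≈ -4.7500)
Mul(Add(S, Function('u')(6, 0)), Mul(38, Pow(9, -1))) = Mul(Add(Rational(-19, 4), 4), Mul(38, Pow(9, -1))) = Mul(Rational(-3, 4), Mul(38, Rational(1, 9))) = Mul(Rational(-3, 4), Rational(38, 9)) = Rational(-19, 6)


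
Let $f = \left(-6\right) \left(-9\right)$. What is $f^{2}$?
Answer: $2916$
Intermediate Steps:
$f = 54$
$f^{2} = 54^{2} = 2916$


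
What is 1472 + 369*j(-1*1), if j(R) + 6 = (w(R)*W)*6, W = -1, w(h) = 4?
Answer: -9598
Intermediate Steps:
j(R) = -30 (j(R) = -6 + (4*(-1))*6 = -6 - 4*6 = -6 - 24 = -30)
1472 + 369*j(-1*1) = 1472 + 369*(-30) = 1472 - 11070 = -9598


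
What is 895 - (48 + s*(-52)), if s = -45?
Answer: -1493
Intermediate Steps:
895 - (48 + s*(-52)) = 895 - (48 - 45*(-52)) = 895 - (48 + 2340) = 895 - 1*2388 = 895 - 2388 = -1493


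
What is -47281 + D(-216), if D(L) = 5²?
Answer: -47256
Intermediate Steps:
D(L) = 25
-47281 + D(-216) = -47281 + 25 = -47256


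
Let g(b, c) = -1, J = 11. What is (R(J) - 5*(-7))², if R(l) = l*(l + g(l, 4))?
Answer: 21025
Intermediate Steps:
R(l) = l*(-1 + l) (R(l) = l*(l - 1) = l*(-1 + l))
(R(J) - 5*(-7))² = (11*(-1 + 11) - 5*(-7))² = (11*10 + 35)² = (110 + 35)² = 145² = 21025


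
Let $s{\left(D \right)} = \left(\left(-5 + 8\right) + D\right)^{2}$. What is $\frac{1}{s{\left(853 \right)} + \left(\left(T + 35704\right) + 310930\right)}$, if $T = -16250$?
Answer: $\frac{1}{1063120} \approx 9.4063 \cdot 10^{-7}$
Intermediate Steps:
$s{\left(D \right)} = \left(3 + D\right)^{2}$
$\frac{1}{s{\left(853 \right)} + \left(\left(T + 35704\right) + 310930\right)} = \frac{1}{\left(3 + 853\right)^{2} + \left(\left(-16250 + 35704\right) + 310930\right)} = \frac{1}{856^{2} + \left(19454 + 310930\right)} = \frac{1}{732736 + 330384} = \frac{1}{1063120}$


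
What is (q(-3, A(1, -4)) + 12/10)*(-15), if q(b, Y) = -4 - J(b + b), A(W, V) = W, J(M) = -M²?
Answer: -498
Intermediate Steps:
q(b, Y) = -4 + 4*b² (q(b, Y) = -4 - (-1)*(b + b)² = -4 - (-1)*(2*b)² = -4 - (-1)*4*b² = -4 - (-4)*b² = -4 + 4*b²)
(q(-3, A(1, -4)) + 12/10)*(-15) = ((-4 + 4*(-3)²) + 12/10)*(-15) = ((-4 + 4*9) + 12*(⅒))*(-15) = ((-4 + 36) + 6/5)*(-15) = (32 + 6/5)*(-15) = (166/5)*(-15) = -498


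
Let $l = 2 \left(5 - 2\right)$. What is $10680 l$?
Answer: $64080$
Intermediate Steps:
$l = 6$ ($l = 2 \cdot 3 = 6$)
$10680 l = 10680 \cdot 6 = 64080$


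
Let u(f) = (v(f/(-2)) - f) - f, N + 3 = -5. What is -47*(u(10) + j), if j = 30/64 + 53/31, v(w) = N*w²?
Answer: 10155713/992 ≈ 10238.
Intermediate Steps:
N = -8 (N = -3 - 5 = -8)
v(w) = -8*w²
j = 2161/992 (j = 30*(1/64) + 53*(1/31) = 15/32 + 53/31 = 2161/992 ≈ 2.1784)
u(f) = -2*f - 2*f² (u(f) = (-8*f²/4 - f) - f = (-2*f² - f) - f = (-f - 2*f²) - f = -2*f - 2*f²)
-47*(u(10) + j) = -47*(2*10*(-1 - 1*10) + 2161/992) = -47*(2*10*(-1 - 10) + 2161/992) = -47*(2*10*(-11) + 2161/992) = -47*(-220 + 2161/992) = -47*(-216079/992) = 10155713/992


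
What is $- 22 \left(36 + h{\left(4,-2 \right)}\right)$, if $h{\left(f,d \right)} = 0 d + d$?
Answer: $-748$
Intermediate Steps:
$h{\left(f,d \right)} = d$ ($h{\left(f,d \right)} = 0 + d = d$)
$- 22 \left(36 + h{\left(4,-2 \right)}\right) = - 22 \left(36 - 2\right) = \left(-22\right) 34 = -748$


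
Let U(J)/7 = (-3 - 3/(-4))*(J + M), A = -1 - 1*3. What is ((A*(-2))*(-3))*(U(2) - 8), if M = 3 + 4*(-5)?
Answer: -5478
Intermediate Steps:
M = -17 (M = 3 - 20 = -17)
A = -4 (A = -1 - 3 = -4)
U(J) = 1071/4 - 63*J/4 (U(J) = 7*((-3 - 3/(-4))*(J - 17)) = 7*((-3 - 3*(-¼))*(-17 + J)) = 7*((-3 + ¾)*(-17 + J)) = 7*(-9*(-17 + J)/4) = 7*(153/4 - 9*J/4) = 1071/4 - 63*J/4)
((A*(-2))*(-3))*(U(2) - 8) = (-4*(-2)*(-3))*((1071/4 - 63/4*2) - 8) = (8*(-3))*((1071/4 - 63/2) - 8) = -24*(945/4 - 8) = -24*913/4 = -5478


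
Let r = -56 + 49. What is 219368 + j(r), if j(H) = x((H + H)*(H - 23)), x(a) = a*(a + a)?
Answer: 572168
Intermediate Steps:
r = -7
x(a) = 2*a² (x(a) = a*(2*a) = 2*a²)
j(H) = 8*H²*(-23 + H)² (j(H) = 2*((H + H)*(H - 23))² = 2*((2*H)*(-23 + H))² = 2*(2*H*(-23 + H))² = 2*(4*H²*(-23 + H)²) = 8*H²*(-23 + H)²)
219368 + j(r) = 219368 + 8*(-7)²*(-23 - 7)² = 219368 + 8*49*(-30)² = 219368 + 8*49*900 = 219368 + 352800 = 572168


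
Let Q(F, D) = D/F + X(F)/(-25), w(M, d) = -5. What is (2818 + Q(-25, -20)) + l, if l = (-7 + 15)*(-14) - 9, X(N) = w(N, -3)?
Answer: 2698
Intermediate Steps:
X(N) = -5
Q(F, D) = ⅕ + D/F (Q(F, D) = D/F - 5/(-25) = D/F - 5*(-1/25) = D/F + ⅕ = ⅕ + D/F)
l = -121 (l = 8*(-14) - 9 = -112 - 9 = -121)
(2818 + Q(-25, -20)) + l = (2818 + (-20 + (⅕)*(-25))/(-25)) - 121 = (2818 - (-20 - 5)/25) - 121 = (2818 - 1/25*(-25)) - 121 = (2818 + 1) - 121 = 2819 - 121 = 2698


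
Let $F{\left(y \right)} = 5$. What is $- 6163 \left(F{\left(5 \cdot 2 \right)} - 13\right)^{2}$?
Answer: $-394432$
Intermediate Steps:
$- 6163 \left(F{\left(5 \cdot 2 \right)} - 13\right)^{2} = - 6163 \left(5 - 13\right)^{2} = - 6163 \left(-8\right)^{2} = \left(-6163\right) 64 = -394432$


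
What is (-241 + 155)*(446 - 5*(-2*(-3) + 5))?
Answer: -33626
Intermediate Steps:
(-241 + 155)*(446 - 5*(-2*(-3) + 5)) = -86*(446 - 5*(6 + 5)) = -86*(446 - 5*11) = -86*(446 - 55) = -86*391 = -33626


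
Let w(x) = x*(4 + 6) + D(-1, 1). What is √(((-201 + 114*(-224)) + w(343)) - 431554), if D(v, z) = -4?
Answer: I*√453865 ≈ 673.7*I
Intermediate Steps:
w(x) = -4 + 10*x (w(x) = x*(4 + 6) - 4 = x*10 - 4 = 10*x - 4 = -4 + 10*x)
√(((-201 + 114*(-224)) + w(343)) - 431554) = √(((-201 + 114*(-224)) + (-4 + 10*343)) - 431554) = √(((-201 - 25536) + (-4 + 3430)) - 431554) = √((-25737 + 3426) - 431554) = √(-22311 - 431554) = √(-453865) = I*√453865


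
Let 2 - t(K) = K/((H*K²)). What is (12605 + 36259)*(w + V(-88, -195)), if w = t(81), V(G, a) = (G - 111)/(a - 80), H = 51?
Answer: 50392531072/378675 ≈ 1.3308e+5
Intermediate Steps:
t(K) = 2 - 1/(51*K) (t(K) = 2 - K/(51*K²) = 2 - K*1/(51*K²) = 2 - 1/(51*K))
V(G, a) = (-111 + G)/(-80 + a)
w = 8261/4131 (w = 2 - 1/51/81 = 2 - 1/51*1/81 = 2 - 1/4131 = 8261/4131 ≈ 1.9998)
(12605 + 36259)*(w + V(-88, -195)) = (12605 + 36259)*(8261/4131 + (-111 - 88)/(-80 - 195)) = 48864*(8261/4131 - 199/(-275)) = 48864*(8261/4131 - 1/275*(-199)) = 48864*(8261/4131 + 199/275) = 48864*(3093844/1136025) = 50392531072/378675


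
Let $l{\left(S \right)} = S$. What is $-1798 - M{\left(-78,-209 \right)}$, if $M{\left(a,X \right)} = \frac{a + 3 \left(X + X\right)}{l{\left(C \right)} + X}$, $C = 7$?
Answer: $- \frac{182264}{101} \approx -1804.6$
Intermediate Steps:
$M{\left(a,X \right)} = \frac{a + 6 X}{7 + X}$ ($M{\left(a,X \right)} = \frac{a + 3 \left(X + X\right)}{7 + X} = \frac{a + 3 \cdot 2 X}{7 + X} = \frac{a + 6 X}{7 + X}$)
$-1798 - M{\left(-78,-209 \right)} = -1798 - \frac{-78 + 6 \left(-209\right)}{7 - 209} = -1798 - \frac{-78 - 1254}{-202} = -1798 - \left(- \frac{1}{202}\right) \left(-1332\right) = -1798 - \frac{666}{101} = - \frac{182264}{101}$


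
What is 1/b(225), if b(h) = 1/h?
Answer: 225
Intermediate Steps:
1/b(225) = 1/(1/225) = 225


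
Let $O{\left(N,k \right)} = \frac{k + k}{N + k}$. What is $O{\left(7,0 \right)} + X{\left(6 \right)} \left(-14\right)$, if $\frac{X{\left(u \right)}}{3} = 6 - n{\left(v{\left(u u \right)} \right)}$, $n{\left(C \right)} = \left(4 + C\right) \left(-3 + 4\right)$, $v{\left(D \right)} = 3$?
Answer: $42$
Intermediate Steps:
$n{\left(C \right)} = 4 + C$ ($n{\left(C \right)} = \left(4 + C\right) 1 = 4 + C$)
$X{\left(u \right)} = -3$ ($X{\left(u \right)} = 3 \left(6 - \left(4 + 3\right)\right) = 3 \left(6 - 7\right) = 3 \left(-1\right) = -3$)
$O{\left(N,k \right)} = \frac{2 k}{N + k}$
$O{\left(7,0 \right)} + X{\left(6 \right)} \left(-14\right) = 2 \cdot 0 \frac{1}{7 + 0} - -42 = 2 \cdot 0 \cdot \frac{1}{7} + 42 = 0 + 42 = 42$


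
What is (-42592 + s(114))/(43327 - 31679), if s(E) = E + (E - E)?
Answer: -21239/5824 ≈ -3.6468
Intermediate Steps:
s(E) = E (s(E) = E + 0 = E)
(-42592 + s(114))/(43327 - 31679) = (-42592 + 114)/(43327 - 31679) = -42478/11648 = -42478*1/11648 = -21239/5824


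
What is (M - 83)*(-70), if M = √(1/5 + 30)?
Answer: 5810 - 14*√755 ≈ 5425.3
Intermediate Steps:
M = √755/5 (M = √(⅕ + 30) = √(151/5) = √755/5 ≈ 5.4955)
(M - 83)*(-70) = (√755/5 - 83)*(-70) = (-83 + √755/5)*(-70) = 5810 - 14*√755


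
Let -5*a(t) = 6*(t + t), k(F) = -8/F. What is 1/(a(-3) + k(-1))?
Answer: 5/76 ≈ 0.065789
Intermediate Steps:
a(t) = -12*t/5 (a(t) = -6*(t + t)/5 = -6*2*t/5 = -12*t/5)
1/(a(-3) + k(-1)) = 1/(-12/5*(-3) - 8/(-1)) = 1/(36/5 - 8*(-1)) = 1/(36/5 + 8) = 1/(76/5) = 5/76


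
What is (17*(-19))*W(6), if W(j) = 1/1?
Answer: -323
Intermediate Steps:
W(j) = 1
(17*(-19))*W(6) = (17*(-19))*1 = -323*1 = -323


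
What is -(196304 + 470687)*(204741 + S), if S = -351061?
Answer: 97594123120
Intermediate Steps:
-(196304 + 470687)*(204741 + S) = -(196304 + 470687)*(204741 - 351061) = -666991*(-146320) = -1*(-97594123120) = 97594123120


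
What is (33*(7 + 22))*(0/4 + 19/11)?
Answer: 1653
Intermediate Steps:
(33*(7 + 22))*(0/4 + 19/11) = (33*29)*(0*(¼) + 19*(1/11)) = 957*(0 + 19/11) = 957*(19/11) = 1653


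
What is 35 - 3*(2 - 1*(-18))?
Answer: -25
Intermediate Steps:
35 - 3*(2 - 1*(-18)) = 35 - 3*(2 + 18) = 35 - 3*20 = 35 - 60 = -25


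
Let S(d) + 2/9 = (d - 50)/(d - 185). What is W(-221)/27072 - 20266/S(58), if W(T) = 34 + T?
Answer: 313548387887/4412736 ≈ 71055.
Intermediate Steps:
S(d) = -2/9 + (-50 + d)/(-185 + d) (S(d) = -2/9 + (d - 50)/(d - 185) = -2/9 + (-50 + d)/(-185 + d))
W(-221)/27072 - 20266/S(58) = (34 - 221)/27072 - 20266*9*(-185 + 58)/(-80 + 7*58) = -187*1/27072 - 20266*(-1143/(-80 + 406)) = -187/27072 - 20266/((⅑)*(-1/127)*326) = -187/27072 - 20266/(-326/1143) = -187/27072 - 20266*(-1143/326) = -187/27072 + 11582019/163 = 313548387887/4412736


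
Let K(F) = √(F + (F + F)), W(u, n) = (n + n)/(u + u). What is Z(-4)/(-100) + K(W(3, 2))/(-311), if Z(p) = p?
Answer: 1/25 - √2/311 ≈ 0.035453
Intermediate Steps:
W(u, n) = n/u (W(u, n) = (2*n)/((2*u)) = (2*n)*(1/(2*u)) = n/u)
K(F) = √3*√F (K(F) = √(F + 2*F) = √(3*F) = √3*√F)
Z(-4)/(-100) + K(W(3, 2))/(-311) = -4/(-100) + (√3*√(2/3))/(-311) = -4*(-1/100) + (√3*√(2*(⅓)))*(-1/311) = 1/25 + (√3*√(⅔))*(-1/311) = 1/25 + (√3*(√6/3))*(-1/311) = 1/25 + √2*(-1/311) = 1/25 - √2/311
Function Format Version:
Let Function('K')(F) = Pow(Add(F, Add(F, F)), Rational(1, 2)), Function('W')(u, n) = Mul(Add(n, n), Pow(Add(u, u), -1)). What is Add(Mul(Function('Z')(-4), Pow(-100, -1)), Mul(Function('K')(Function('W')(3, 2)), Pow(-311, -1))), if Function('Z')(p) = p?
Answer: Add(Rational(1, 25), Mul(Rational(-1, 311), Pow(2, Rational(1, 2)))) ≈ 0.035453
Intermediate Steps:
Function('W')(u, n) = Mul(n, Pow(u, -1)) (Function('W')(u, n) = Mul(Mul(2, n), Pow(Mul(2, u), -1)) = Mul(Mul(2, n), Mul(Rational(1, 2), Pow(u, -1))) = Mul(n, Pow(u, -1)))
Function('K')(F) = Mul(Pow(3, Rational(1, 2)), Pow(F, Rational(1, 2))) (Function('K')(F) = Pow(Add(F, Mul(2, F)), Rational(1, 2)) = Pow(Mul(3, F), Rational(1, 2)) = Mul(Pow(3, Rational(1, 2)), Pow(F, Rational(1, 2))))
Add(Mul(Function('Z')(-4), Pow(-100, -1)), Mul(Function('K')(Function('W')(3, 2)), Pow(-311, -1))) = Add(Mul(-4, Pow(-100, -1)), Mul(Mul(Pow(3, Rational(1, 2)), Pow(Mul(2, Pow(3, -1)), Rational(1, 2))), Pow(-311, -1))) = Add(Mul(-4, Rational(-1, 100)), Mul(Mul(Pow(3, Rational(1, 2)), Pow(Mul(2, Rational(1, 3)), Rational(1, 2))), Rational(-1, 311))) = Add(Rational(1, 25), Mul(Mul(Pow(3, Rational(1, 2)), Pow(Rational(2, 3), Rational(1, 2))), Rational(-1, 311))) = Add(Rational(1, 25), Mul(Mul(Pow(3, Rational(1, 2)), Mul(Rational(1, 3), Pow(6, Rational(1, 2)))), Rational(-1, 311))) = Add(Rational(1, 25), Mul(Pow(2, Rational(1, 2)), Rational(-1, 311))) = Add(Rational(1, 25), Mul(Rational(-1, 311), Pow(2, Rational(1, 2))))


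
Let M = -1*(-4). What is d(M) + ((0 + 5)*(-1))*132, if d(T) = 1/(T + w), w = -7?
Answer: -1981/3 ≈ -660.33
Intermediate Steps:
M = 4
d(T) = 1/(-7 + T) (d(T) = 1/(T - 7) = 1/(-7 + T))
d(M) + ((0 + 5)*(-1))*132 = 1/(-7 + 4) + ((0 + 5)*(-1))*132 = 1/(-3) + (5*(-1))*132 = -⅓ - 5*132 = -⅓ - 660 = -1981/3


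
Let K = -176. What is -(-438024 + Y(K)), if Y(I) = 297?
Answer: 437727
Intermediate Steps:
-(-438024 + Y(K)) = -(-438024 + 297) = -1*(-437727) = 437727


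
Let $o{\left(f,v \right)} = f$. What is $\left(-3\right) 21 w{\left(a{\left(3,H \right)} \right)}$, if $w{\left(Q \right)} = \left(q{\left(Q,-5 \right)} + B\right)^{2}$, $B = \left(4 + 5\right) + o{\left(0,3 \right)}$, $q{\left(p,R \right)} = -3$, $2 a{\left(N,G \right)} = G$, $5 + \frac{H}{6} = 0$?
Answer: $-2268$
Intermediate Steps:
$H = -30$ ($H = -30 + 6 \cdot 0 = -30 + 0 = -30$)
$a{\left(N,G \right)} = \frac{G}{2}$
$B = 9$ ($B = \left(4 + 5\right) + 0 = 9 + 0 = 9$)
$w{\left(Q \right)} = 36$ ($w{\left(Q \right)} = \left(-3 + 9\right)^{2} = 6^{2} = 36$)
$\left(-3\right) 21 w{\left(a{\left(3,H \right)} \right)} = \left(-3\right) 21 \cdot 36 = \left(-63\right) 36 = -2268$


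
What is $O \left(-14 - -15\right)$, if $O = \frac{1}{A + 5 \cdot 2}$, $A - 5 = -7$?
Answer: $\frac{1}{8} \approx 0.125$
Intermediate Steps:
$A = -2$ ($A = 5 - 7 = -2$)
$O = \frac{1}{8}$ ($O = \frac{1}{-2 + 5 \cdot 2} = \frac{1}{-2 + 10} = \frac{1}{8} \approx 0.125$)
$O \left(-14 - -15\right) = \frac{-14 - -15}{8} = \frac{-14 + 15}{8} = \frac{1}{8} \cdot 1 = \frac{1}{8}$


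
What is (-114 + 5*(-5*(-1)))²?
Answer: 7921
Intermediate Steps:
(-114 + 5*(-5*(-1)))² = (-114 + 5*5)² = (-114 + 25)² = (-89)² = 7921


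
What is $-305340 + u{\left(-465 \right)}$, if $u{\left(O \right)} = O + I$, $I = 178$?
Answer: $-305627$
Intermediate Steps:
$u{\left(O \right)} = 178 + O$ ($u{\left(O \right)} = O + 178 = 178 + O$)
$-305340 + u{\left(-465 \right)} = -305340 + \left(178 - 465\right) = -305340 - 287 = -305627$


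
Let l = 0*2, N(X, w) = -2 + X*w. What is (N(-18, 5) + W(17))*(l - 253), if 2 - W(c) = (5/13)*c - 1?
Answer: 314226/13 ≈ 24171.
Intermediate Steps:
l = 0
W(c) = 3 - 5*c/13 (W(c) = 2 - ((5/13)*c - 1) = 2 - ((5*(1/13))*c - 1) = 2 - (5*c/13 - 1) = 2 - (-1 + 5*c/13) = 2 + (1 - 5*c/13) = 3 - 5*c/13)
(N(-18, 5) + W(17))*(l - 253) = ((-2 - 18*5) + (3 - 5/13*17))*(0 - 253) = ((-2 - 90) + (3 - 85/13))*(-253) = (-92 - 46/13)*(-253) = -1242/13*(-253) = 314226/13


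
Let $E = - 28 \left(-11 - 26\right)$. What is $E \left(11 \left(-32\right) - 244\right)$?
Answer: $-617456$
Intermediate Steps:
$E = 1036$ ($E = \left(-28\right) \left(-37\right) = 1036$)
$E \left(11 \left(-32\right) - 244\right) = 1036 \left(11 \left(-32\right) - 244\right) = 1036 \left(-352 - 244\right) = 1036 \left(-596\right) = -617456$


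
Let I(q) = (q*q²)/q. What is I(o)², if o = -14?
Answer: 38416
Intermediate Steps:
I(q) = q² (I(q) = q³/q = q²)
I(o)² = ((-14)²)² = 196² = 38416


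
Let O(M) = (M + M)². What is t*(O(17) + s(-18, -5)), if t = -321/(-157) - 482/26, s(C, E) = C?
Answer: -38309632/2041 ≈ -18770.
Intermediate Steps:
O(M) = 4*M² (O(M) = (2*M)² = 4*M²)
t = -33664/2041 (t = -321*(-1/157) - 482*1/26 = 321/157 - 241/13 = -33664/2041 ≈ -16.494)
t*(O(17) + s(-18, -5)) = -33664*(4*17² - 18)/2041 = -33664*(4*289 - 18)/2041 = -33664*(1156 - 18)/2041 = -33664/2041*1138 = -38309632/2041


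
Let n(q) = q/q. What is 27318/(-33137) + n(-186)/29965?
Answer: -62965441/76380785 ≈ -0.82436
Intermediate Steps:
n(q) = 1
27318/(-33137) + n(-186)/29965 = 27318/(-33137) + 1/29965 = 27318*(-1/33137) + 1*(1/29965) = -27318/33137 + 1/29965 = -62965441/76380785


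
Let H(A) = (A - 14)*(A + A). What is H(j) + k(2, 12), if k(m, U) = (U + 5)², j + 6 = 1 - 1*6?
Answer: 839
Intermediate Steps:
j = -11 (j = -6 + (1 - 1*6) = -6 + (1 - 6) = -6 - 5 = -11)
k(m, U) = (5 + U)²
H(A) = 2*A*(-14 + A) (H(A) = (-14 + A)*(2*A) = 2*A*(-14 + A))
H(j) + k(2, 12) = 2*(-11)*(-14 - 11) + (5 + 12)² = 2*(-11)*(-25) + 17² = 550 + 289 = 839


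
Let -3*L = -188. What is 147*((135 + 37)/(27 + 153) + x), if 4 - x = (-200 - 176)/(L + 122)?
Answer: 4270399/4155 ≈ 1027.8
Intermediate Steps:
L = 188/3 (L = -1/3*(-188) = 188/3 ≈ 62.667)
x = 1672/277 (x = 4 - (-200 - 176)/(188/3 + 122) = 4 - (-376)/554/3 = 4 - (-376)*3/554 = 4 - 1*(-564/277) = 4 + 564/277 = 1672/277 ≈ 6.0361)
147*((135 + 37)/(27 + 153) + x) = 147*((135 + 37)/(27 + 153) + 1672/277) = 147*(172/180 + 1672/277) = 147*(172*(1/180) + 1672/277) = 147*(43/45 + 1672/277) = 147*(87151/12465) = 4270399/4155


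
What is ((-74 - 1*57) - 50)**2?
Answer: 32761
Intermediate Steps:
((-74 - 1*57) - 50)**2 = ((-74 - 57) - 50)**2 = (-131 - 50)**2 = (-181)**2 = 32761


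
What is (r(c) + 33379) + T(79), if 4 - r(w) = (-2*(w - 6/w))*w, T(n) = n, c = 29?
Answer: 35132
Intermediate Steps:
r(w) = 4 - w*(-2*w + 12/w) (r(w) = 4 - (-2*(w - 6/w))*w = 4 - (-2*w + 12/w)*w = 4 - w*(-2*w + 12/w))
(r(c) + 33379) + T(79) = ((-8 + 2*29²) + 33379) + 79 = ((-8 + 2*841) + 33379) + 79 = ((-8 + 1682) + 33379) + 79 = (1674 + 33379) + 79 = 35053 + 79 = 35132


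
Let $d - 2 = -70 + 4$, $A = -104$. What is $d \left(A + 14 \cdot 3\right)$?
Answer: $3968$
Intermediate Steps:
$d = -64$ ($d = 2 + \left(-70 + 4\right) = 2 - 66 = -64$)
$d \left(A + 14 \cdot 3\right) = - 64 \left(-104 + 14 \cdot 3\right) = - 64 \left(-104 + 42\right) = \left(-64\right) \left(-62\right) = 3968$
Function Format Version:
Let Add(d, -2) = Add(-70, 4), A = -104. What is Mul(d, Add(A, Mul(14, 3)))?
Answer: 3968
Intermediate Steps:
d = -64 (d = Add(2, Add(-70, 4)) = Add(2, -66) = -64)
Mul(d, Add(A, Mul(14, 3))) = Mul(-64, Add(-104, Mul(14, 3))) = Mul(-64, Add(-104, 42)) = Mul(-64, -62) = 3968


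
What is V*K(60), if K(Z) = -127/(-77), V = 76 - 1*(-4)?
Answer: 10160/77 ≈ 131.95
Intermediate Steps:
V = 80 (V = 76 + 4 = 80)
K(Z) = 127/77 (K(Z) = -127*(-1/77) = 127/77)
V*K(60) = 80*(127/77) = 10160/77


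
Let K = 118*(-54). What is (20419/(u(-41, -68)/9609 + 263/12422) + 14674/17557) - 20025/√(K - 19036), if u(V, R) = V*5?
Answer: -42791202763197052/339605051 + 20025*I*√397/3176 ≈ -1.26e+8 + 125.63*I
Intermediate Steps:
K = -6372
u(V, R) = 5*V
(20419/(u(-41, -68)/9609 + 263/12422) + 14674/17557) - 20025/√(K - 19036) = (20419/((5*(-41))/9609 + 263/12422) + 14674/17557) - 20025/√(-6372 - 19036) = (20419/(-205*1/9609 + 263*(1/12422)) + 14674*(1/17557)) - 20025*(-I*√397/3176) = (20419/(-205/9609 + 263/12422) + 14674/17557) - 20025*(-I*√397/3176) = (20419/(-19343/119362998) + 14674/17557) - (-20025)*I*√397/3176 = (20419*(-119362998/19343) + 14674/17557) + 20025*I*√397/3176 = (-2437273056162/19343 + 14674/17557) + 20025*I*√397/3176 = -42791202763197052/339605051 + 20025*I*√397/3176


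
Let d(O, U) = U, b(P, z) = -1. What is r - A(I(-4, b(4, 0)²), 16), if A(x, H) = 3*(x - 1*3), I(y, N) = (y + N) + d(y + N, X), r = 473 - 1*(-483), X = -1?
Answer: 977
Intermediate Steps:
r = 956 (r = 473 + 483 = 956)
I(y, N) = -1 + N + y (I(y, N) = (y + N) - 1 = (N + y) - 1 = -1 + N + y)
A(x, H) = -9 + 3*x (A(x, H) = 3*(x - 3) = 3*(-3 + x) = -9 + 3*x)
r - A(I(-4, b(4, 0)²), 16) = 956 - (-9 + 3*(-1 + (-1)² - 4)) = 956 - (-9 + 3*(-1 + 1 - 4)) = 956 - (-9 + 3*(-4)) = 956 - (-9 - 12) = 956 - 1*(-21) = 956 + 21 = 977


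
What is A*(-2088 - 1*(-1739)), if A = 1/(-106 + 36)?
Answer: 349/70 ≈ 4.9857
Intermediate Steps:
A = -1/70 (A = 1/(-70) = -1/70 ≈ -0.014286)
A*(-2088 - 1*(-1739)) = -(-2088 - 1*(-1739))/70 = -(-2088 + 1739)/70 = -1/70*(-349) = 349/70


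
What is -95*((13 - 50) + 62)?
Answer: -2375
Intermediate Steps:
-95*((13 - 50) + 62) = -95*(-37 + 62) = -95*25 = -2375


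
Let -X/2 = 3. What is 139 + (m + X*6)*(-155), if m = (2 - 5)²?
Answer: 4324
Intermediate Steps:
X = -6 (X = -2*3 = -6)
m = 9 (m = (-3)² = 9)
139 + (m + X*6)*(-155) = 139 + (9 - 6*6)*(-155) = 139 + (9 - 36)*(-155) = 139 - 27*(-155) = 139 + 4185 = 4324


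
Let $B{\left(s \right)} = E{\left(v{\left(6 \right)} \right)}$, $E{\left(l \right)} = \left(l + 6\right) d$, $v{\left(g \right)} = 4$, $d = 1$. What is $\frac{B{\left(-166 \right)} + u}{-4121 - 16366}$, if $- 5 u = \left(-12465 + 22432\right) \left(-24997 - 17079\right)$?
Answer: $- \frac{139790514}{34145} \approx -4094.0$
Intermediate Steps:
$u = \frac{419371492}{5}$ ($u = - \frac{\left(-12465 + 22432\right) \left(-24997 - 17079\right)}{5} = - \frac{9967 \left(-42076\right)}{5} = \left(- \frac{1}{5}\right) \left(-419371492\right) = \frac{419371492}{5} \approx 8.3874 \cdot 10^{7}$)
$E{\left(l \right)} = 6 + l$ ($E{\left(l \right)} = \left(l + 6\right) 1 = \left(6 + l\right) 1 = 6 + l$)
$B{\left(s \right)} = 10$ ($B{\left(s \right)} = 6 + 4 = 10$)
$\frac{B{\left(-166 \right)} + u}{-4121 - 16366} = \frac{10 + \frac{419371492}{5}}{-4121 - 16366} = \frac{419371542}{5 \left(-20487\right)} = \frac{419371542}{5} \left(- \frac{1}{20487}\right) = - \frac{139790514}{34145}$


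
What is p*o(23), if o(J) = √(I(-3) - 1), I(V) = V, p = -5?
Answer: -10*I ≈ -10.0*I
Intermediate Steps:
o(J) = 2*I (o(J) = √(-3 - 1) = √(-4) = 2*I)
p*o(23) = -10*I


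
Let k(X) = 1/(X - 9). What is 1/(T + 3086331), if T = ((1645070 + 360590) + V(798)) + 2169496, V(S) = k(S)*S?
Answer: 263/1909771347 ≈ 1.3771e-7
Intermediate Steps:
k(X) = 1/(-9 + X)
V(S) = S/(-9 + S)
T = 1098066294/263 (T = ((1645070 + 360590) + 798/(-9 + 798)) + 2169496 = (2005660 + 798/789) + 2169496 = (2005660 + 798*(1/789)) + 2169496 = (2005660 + 266/263) + 2169496 = 527488846/263 + 2169496 = 1098066294/263 ≈ 4.1752e+6)
1/(T + 3086331) = 1/(1098066294/263 + 3086331) = 1/(1909771347/263) = 263/1909771347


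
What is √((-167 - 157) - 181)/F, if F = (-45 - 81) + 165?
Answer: I*√505/39 ≈ 0.57621*I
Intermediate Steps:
F = 39 (F = -126 + 165 = 39)
√((-167 - 157) - 181)/F = √((-167 - 157) - 181)/39 = √(-324 - 181)*(1/39) = √(-505)*(1/39) = (I*√505)*(1/39) = I*√505/39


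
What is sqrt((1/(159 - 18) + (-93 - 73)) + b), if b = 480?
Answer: 5*sqrt(249711)/141 ≈ 17.720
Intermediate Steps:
sqrt((1/(159 - 18) + (-93 - 73)) + b) = sqrt((1/(159 - 18) + (-93 - 73)) + 480) = sqrt((1/141 - 166) + 480) = sqrt(-23405/141 + 480) = sqrt(44275/141) = 5*sqrt(249711)/141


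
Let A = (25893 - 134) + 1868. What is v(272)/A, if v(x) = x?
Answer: 272/27627 ≈ 0.0098454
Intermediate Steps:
A = 27627 (A = 25759 + 1868 = 27627)
v(272)/A = 272/27627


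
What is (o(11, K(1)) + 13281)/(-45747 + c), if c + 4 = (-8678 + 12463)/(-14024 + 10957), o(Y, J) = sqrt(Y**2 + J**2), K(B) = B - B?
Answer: -20383282/70161051 ≈ -0.29052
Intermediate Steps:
K(B) = 0
o(Y, J) = sqrt(J**2 + Y**2)
c = -16053/3067 (c = -4 + (-8678 + 12463)/(-14024 + 10957) = -4 + 3785/(-3067) = -4 + 3785*(-1/3067) = -4 - 3785/3067 = -16053/3067 ≈ -5.2341)
(o(11, K(1)) + 13281)/(-45747 + c) = (sqrt(0**2 + 11**2) + 13281)/(-45747 - 16053/3067) = (sqrt(0 + 121) + 13281)/(-140322102/3067) = (sqrt(121) + 13281)*(-3067/140322102) = (11 + 13281)*(-3067/140322102) = 13292*(-3067/140322102) = -20383282/70161051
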